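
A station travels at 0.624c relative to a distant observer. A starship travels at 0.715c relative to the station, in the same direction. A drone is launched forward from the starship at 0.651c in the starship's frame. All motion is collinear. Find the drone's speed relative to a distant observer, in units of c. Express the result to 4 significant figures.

0.9839c

Apply u = (u'+v)/(1+u'v) twice. Drone in the station frame: (0.651+0.715)/(1+0.651·0.715) = 1.366/1.465465 = 0.93213c.
That velocity, transformed to the rest frame of a distant observer: (0.93213+0.624)/(1+0.93213·0.624) = 1.55613/1.58164912 = 0.98387c.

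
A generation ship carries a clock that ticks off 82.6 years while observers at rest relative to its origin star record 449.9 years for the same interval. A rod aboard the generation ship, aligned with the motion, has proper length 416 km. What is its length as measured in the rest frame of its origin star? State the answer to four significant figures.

76.38 km

From Δt = γΔτ: γ = 449.9/82.6 = 5.44673.
L = L₀/γ = 416/5.44673 = 76.38 km.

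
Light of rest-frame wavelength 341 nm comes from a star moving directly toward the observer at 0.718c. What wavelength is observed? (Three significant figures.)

138 nm

Relativistic Doppler for wavelength: λ_obs = λ_src · √((1−β)/(1+β)).
With β = 0.718: factor = √(0.282/1.718) = 0.40515.
λ_obs = 341 × 0.40515 = 138 nm.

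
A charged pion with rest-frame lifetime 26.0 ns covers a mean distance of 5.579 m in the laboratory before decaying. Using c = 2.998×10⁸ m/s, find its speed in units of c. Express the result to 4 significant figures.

d = βγcτ ⇒ βγ = d/(cτ) = 5.579 m / (7.7948 m) = 0.71573.
β = (βγ)/√(1+(βγ)²) = 0.71573/√1.512269 = 0.5820.

0.5820c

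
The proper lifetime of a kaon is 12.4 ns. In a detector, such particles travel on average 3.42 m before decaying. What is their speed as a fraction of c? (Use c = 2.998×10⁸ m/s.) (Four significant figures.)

0.6770c

Lab distance = (lab lifetime)·v = γτ·βc, so βγ = d/(cτ) = 3.420/(2.998×10⁸ × 1.240×10^-8) = 0.91997.
With βγ = 0.91997: γ² = 1 + (βγ)² = 1.846345, and β = (βγ)/γ = 0.91997/1.3588 = 0.6770.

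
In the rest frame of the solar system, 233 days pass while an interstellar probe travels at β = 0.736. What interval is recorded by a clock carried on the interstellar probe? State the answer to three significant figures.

158 days

Lorentz factor: γ = (1 − 0.541696)^(−1/2) = 1.4771.
The interstellar probe's clock runs slow as seen from the solar system, so Δτ = Δt/γ = 233/1.4771 = 158 days.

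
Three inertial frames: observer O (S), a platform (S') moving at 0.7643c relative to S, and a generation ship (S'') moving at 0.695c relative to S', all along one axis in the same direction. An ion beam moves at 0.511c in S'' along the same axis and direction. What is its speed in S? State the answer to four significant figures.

Compose velocities in two stages. Stage 1 (into S'): u₁ = (0.511+0.695)/(1+0.511×0.695) = 0.88994.
Stage 2 (into S): u = (0.88994+0.7643)/(1+0.88994×0.7643) = 0.98456, so the speed is 0.9846c.

0.9846c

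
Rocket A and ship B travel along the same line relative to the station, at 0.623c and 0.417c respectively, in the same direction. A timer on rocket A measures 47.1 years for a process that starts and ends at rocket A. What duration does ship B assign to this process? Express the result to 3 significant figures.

Speed of rocket A in ship B's frame: u = (v_A − v_B)/(1 − v_A v_B/c²) = (0.623 − 0.417)/(1 − 0.623×0.417) = 0.206/0.740209 = 0.2783; |u| = 0.2783c.
γ for this relative speed: γ = 1/√(1 − 0.0774509) = 1.0411.
The clock on rocket A records proper time, so ship B measures Δt = γΔτ = 1.0411 × 47.1 = 49.0 years.

49.0 years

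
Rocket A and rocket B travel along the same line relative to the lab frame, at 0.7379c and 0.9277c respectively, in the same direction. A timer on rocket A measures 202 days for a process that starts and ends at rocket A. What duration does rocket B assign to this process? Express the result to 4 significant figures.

Speed of rocket A in rocket B's frame: u = (v_A − v_B)/(1 − v_A v_B/c²) = (0.7379 − 0.9277)/(1 − 0.7379×0.9277) = −0.1898/0.31545017 = −0.60168; |u| = 0.60168c.
At |u| = 0.60168c, γ = (1 − 0.362019)^(−1/2) = 1.252.
Rocket A's interval is proper; time dilation gives Δt_B = γΔτ = 1.252 × 202 days = 252.9 days.

252.9 days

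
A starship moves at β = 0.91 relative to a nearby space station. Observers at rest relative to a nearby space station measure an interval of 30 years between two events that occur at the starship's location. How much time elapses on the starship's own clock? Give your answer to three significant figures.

β² = 0.8281, so γ = 1/√0.1719 = 2.4119.
The moving clock records proper time: Δτ = Δt/γ = 30/2.4119 = 12.4 years.

12.4 years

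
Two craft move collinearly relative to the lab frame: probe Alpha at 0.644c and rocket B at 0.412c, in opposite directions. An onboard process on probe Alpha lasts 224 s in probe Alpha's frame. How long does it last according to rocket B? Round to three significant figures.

Transform probe Alpha's velocity into rocket B's frame: (0.644 + 0.412)/(1 + 0.644·0.412) = 1.056/1.265328, so the relative speed is 0.83457c.
At |u| = 0.83457c, γ = (1 − 0.696507)^(−1/2) = 1.8152.
Probe Alpha's interval is proper; time dilation gives Δt_B = γΔτ = 1.8152 × 224 s = 407 s.

407 s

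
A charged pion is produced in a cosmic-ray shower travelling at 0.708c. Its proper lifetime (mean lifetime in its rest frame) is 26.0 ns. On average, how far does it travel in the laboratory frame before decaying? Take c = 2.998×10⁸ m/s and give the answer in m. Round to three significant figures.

7.81 m

γ = 1/√(1 − β²) = 1/√(1 − 0.501264) = 1/√0.498736 = 1/0.706212 = 1.416.
Lab-frame lifetime: Δt = γτ = 1.416 × 26.0 ns = 36.816 ns.
Distance: d = vΔt = 0.708 × 2.998×10⁸ m/s × 3.6816×10^-8 s = 7.81 m.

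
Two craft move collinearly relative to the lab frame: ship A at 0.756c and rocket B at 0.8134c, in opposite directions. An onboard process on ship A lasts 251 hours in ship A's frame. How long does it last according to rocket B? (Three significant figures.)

Speed of ship A in rocket B's frame: u = (v_A + v_B)/(1 + v_A v_B/c²) = (0.756 + 0.8134)/(1 + 0.756×0.8134) = 1.5694/1.6149304 = 0.97181; |u| = 0.97181c.
γ for this relative speed: γ = 1/√(1 − 0.944415) = 4.2415.
Ship A's interval is proper; time dilation gives Δt_B = γΔτ = 4.2415 × 251 hours = 1060 hours.

1060 hours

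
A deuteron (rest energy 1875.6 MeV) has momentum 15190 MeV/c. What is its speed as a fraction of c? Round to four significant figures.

0.9925c

pc/(mc²) = 15190/1875.6 = 8.0987 = βγ = β/√(1−β²).
So β² = x²/(1 + x²) with x = 8.0987: x² = 65.5889, β² = 65.5889/66.5889 = 0.984982, β = 0.9925.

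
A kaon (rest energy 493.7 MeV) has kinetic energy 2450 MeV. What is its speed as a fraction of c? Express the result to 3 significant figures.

0.986c

K = (γ−1)mc², so γ = 1 + 2450/493.7 = 5.9625.
Then v/c = √(1 − γ⁻²) = √(1 − 0.0281283) = √0.9718717 = 0.986.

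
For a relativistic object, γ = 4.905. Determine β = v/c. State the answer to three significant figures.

0.979

β = √(1 − 1/γ²) = √(1 − 1/24.059025) = √0.958436 = 0.979.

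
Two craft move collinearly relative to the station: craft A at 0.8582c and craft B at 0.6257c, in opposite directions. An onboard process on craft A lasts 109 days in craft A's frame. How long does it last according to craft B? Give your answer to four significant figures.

Transform craft A's velocity into craft B's frame: (0.8582 + 0.6257)/(1 + 0.8582·0.6257) = 1.4839/1.53697574, so the relative speed is 0.96547c.
At |u| = 0.96547c, γ = (1 − 0.932132)^(−1/2) = 3.8386.
Craft A's interval is proper; time dilation gives Δt_B = γΔτ = 3.8386 × 109 days = 418.4 days.

418.4 days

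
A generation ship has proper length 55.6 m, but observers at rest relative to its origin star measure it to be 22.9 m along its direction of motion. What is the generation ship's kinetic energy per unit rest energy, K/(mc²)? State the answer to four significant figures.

1.428

Length contraction gives γ = L₀/L = 55.6/22.9 = 2.42795.
Since K = (γ−1)mc², K/(mc²) = 2.42795 − 1 = 1.428.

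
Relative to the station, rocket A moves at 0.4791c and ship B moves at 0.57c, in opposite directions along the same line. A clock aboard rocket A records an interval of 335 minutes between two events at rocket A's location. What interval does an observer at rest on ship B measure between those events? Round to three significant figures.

Speed of rocket A in ship B's frame: u = (v_A + v_B)/(1 + v_A v_B/c²) = (0.4791 + 0.57)/(1 + 0.4791×0.57) = 1.0491/1.273087 = 0.82406; |u| = 0.82406c.
At |u| = 0.82406c, γ = (1 − 0.679075)^(−1/2) = 1.7652.
The clock on rocket A records proper time, so ship B measures Δt = γΔτ = 1.7652 × 335 = 591 minutes.

591 minutes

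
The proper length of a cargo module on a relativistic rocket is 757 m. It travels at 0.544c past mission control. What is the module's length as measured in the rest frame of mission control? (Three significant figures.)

β² = 0.295936, so γ = 1/√0.704064 = 1.1918.
Along the direction of motion the measured length is L₀/γ = 757/1.1918 = 635 m.

635 m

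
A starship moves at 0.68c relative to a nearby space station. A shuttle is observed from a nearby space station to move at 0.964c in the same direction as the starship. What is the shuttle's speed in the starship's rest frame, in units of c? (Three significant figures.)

Transform to the starship's frame: u' = (u − v)/(1 − uv/c²).
u' = (0.964 − 0.68)/(1 − 0.964×0.68) = 0.284/0.34448 = 0.82443.
Speed in the starship's frame: 0.824c (in the same direction).

0.824c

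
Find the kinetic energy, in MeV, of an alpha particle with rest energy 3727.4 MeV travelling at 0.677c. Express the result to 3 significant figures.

1340 MeV

γ = 1/√(1 − β²) = 1/√(1 − 0.458329) = 1/√0.541671 = 1/0.735983 = 1.35873.
Kinetic energy: K = (γ − 1)mc² = (1.35873 − 1) × 3727.4 MeV = 0.35873 × 3727.4 = 1340 MeV.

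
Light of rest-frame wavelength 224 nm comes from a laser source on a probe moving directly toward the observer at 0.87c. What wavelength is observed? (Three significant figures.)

Relativistic Doppler for wavelength: λ_obs = λ_src · √((1−β)/(1+β)).
With β = 0.87: factor = √(0.13/1.87) = 0.26366.
λ_obs = 224 × 0.26366 = 59.1 nm.

59.1 nm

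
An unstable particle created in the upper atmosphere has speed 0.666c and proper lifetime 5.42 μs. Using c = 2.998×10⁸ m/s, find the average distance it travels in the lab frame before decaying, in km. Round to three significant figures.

1.45 km

γ = 1/√(1 − β²) = 1/√(1 − 0.443556) = 1/√0.556444 = 1/0.745952 = 1.3406.
Lab-frame lifetime: Δt = γτ = 1.3406 × 5.42 μs = 7.2661 μs.
Distance: d = vΔt = 0.666 × 2.998×10⁸ m/s × 7.2661×10^-6 s = 1450 m = 1.45 km.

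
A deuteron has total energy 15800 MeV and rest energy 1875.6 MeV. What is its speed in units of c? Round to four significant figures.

0.9929c

γ = E/(mc²) = 15800/1875.6 = 8.424.
β = √(1 − 1/γ²) = √(1 − 0.0140917) = √0.9859083 = 0.9929.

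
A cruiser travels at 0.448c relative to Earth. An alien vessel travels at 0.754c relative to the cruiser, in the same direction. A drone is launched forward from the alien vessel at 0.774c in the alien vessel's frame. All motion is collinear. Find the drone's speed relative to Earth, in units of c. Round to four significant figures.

0.9865c

Compose velocities in two stages. Stage 1 (into S'): u₁ = (0.774+0.754)/(1+0.774×0.754) = 0.96489.
Stage 2 (into S): u = (0.96489+0.448)/(1+0.96489×0.448) = 0.98647, so the speed is 0.9865c.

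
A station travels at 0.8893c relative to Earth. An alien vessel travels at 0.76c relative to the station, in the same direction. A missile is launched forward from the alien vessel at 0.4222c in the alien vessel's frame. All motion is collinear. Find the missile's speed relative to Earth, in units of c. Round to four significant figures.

0.9935c

Apply u = (u'+v)/(1+u'v) twice. Missile in the station frame: (0.4222+0.76)/(1+0.4222·0.76) = 1.1822/1.320872 = 0.89501c.
That velocity, transformed to the rest frame of Earth: (0.89501+0.8893)/(1+0.89501·0.8893) = 1.78431/1.795932393 = 0.99353c.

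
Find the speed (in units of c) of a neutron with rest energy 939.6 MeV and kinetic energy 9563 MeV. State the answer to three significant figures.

γ = 1 + K/(mc²) = 1 + 9563/939.6 = 11.178.
β = √(1 − 1/γ²) = √(1 − 0.00800335) = √0.99199665 = 0.996.

0.996c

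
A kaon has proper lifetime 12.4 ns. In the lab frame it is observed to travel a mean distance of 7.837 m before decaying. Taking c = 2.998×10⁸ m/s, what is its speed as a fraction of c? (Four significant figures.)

d = βγcτ ⇒ βγ = d/(cτ) = 7.837 m / (3.71752 m) = 2.1081.
β = (βγ)/√(1+(βγ)²) = 2.1081/√5.44409 = 0.9035.

0.9035c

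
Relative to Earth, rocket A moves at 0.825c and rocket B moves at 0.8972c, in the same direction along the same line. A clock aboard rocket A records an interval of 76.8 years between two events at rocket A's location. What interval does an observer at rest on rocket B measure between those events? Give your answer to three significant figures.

Transform rocket A's velocity into rocket B's frame: (0.825 − 0.8972)/(1 − 0.825·0.8972) = −0.0722/0.25981, so the relative speed is 0.2779c.
At |u| = 0.2779c, γ = (1 − 0.0772284)^(−1/2) = 1.041.
Rocket A's interval is proper; time dilation gives Δt_B = γΔτ = 1.041 × 76.8 years = 79.9 years.

79.9 years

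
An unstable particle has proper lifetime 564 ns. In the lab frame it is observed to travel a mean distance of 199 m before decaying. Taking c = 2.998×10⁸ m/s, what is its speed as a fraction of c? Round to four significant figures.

Lab distance = (lab lifetime)·v = γτ·βc, so βγ = d/(cτ) = 199.0/(2.998×10⁸ × 5.640×10^-7) = 1.1769.
With βγ = 1.1769: γ² = 1 + (βγ)² = 2.38509, and β = (βγ)/γ = 1.1769/1.54437 = 0.7621.

0.7621c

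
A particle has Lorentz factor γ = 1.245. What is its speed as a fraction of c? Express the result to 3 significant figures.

0.596c

β = √(1 − 1/γ²) = √(1 − 1/1.550025) = √0.354849 = 0.596.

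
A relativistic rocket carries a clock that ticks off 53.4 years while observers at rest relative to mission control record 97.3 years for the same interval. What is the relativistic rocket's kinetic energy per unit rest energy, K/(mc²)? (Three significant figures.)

γ = Δt/Δτ = 97.3/53.4 = 1.8221.
Since K = (γ−1)mc², K/(mc²) = 1.8221 − 1 = 0.822.

0.822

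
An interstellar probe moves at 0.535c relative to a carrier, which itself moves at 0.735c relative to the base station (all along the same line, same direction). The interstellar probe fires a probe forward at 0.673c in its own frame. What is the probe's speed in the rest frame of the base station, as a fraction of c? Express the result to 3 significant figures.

Compose velocities in two stages. Stage 1 (into S'): u₁ = (0.673+0.535)/(1+0.673×0.535) = 0.8882.
Stage 2 (into S): u = (0.8882+0.735)/(1+0.8882×0.735) = 0.98207, so the speed is 0.982c.

0.982c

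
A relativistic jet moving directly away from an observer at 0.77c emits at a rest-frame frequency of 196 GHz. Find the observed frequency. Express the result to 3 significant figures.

Relativistic Doppler (source moving away): f_obs = f_src · √((1−β)/(1+β)).
With β = 0.77: factor = √(0.23/1.77) = 0.36048.
f_obs = 196 × 0.36048 = 70.7 GHz.

70.7 GHz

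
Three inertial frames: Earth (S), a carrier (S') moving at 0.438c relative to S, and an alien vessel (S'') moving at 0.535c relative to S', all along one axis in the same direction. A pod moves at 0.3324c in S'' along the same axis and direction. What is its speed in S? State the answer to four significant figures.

0.8880c

Compose velocities in two stages. Stage 1 (into S'): u₁ = (0.3324+0.535)/(1+0.3324×0.535) = 0.73644.
Stage 2 (into S): u = (0.73644+0.438)/(1+0.73644×0.438) = 0.888, so the speed is 0.8880c.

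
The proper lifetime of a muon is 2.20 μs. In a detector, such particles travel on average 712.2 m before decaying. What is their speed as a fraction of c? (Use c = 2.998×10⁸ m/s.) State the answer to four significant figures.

0.7337c

d = βγcτ ⇒ βγ = d/(cτ) = 712.2 m / (659.56 m) = 1.0798.
β = (βγ)/√(1+(βγ)²) = 1.0798/√2.16597 = 0.7337.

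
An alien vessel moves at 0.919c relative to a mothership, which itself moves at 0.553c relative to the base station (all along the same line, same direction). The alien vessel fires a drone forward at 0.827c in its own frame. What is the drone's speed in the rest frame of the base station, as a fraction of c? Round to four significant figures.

Apply u = (u'+v)/(1+u'v) twice. Drone in the mothership frame: (0.827+0.919)/(1+0.827·0.919) = 1.746/1.760013 = 0.99204c.
That velocity, transformed to the rest frame of the base station: (0.99204+0.553)/(1+0.99204·0.553) = 1.54504/1.54859812 = 0.9977c.

0.9977c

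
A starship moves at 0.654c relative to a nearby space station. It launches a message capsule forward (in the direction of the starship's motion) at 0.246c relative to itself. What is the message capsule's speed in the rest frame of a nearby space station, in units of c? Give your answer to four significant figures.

0.7753c

In units of c, u = (u' + v)/(1 + u'v) with u' = 0.246 and v = 0.654.
Numerator: 0.246 + 0.654 = 0.9. Denominator: 1 + (0.246)(0.654) = 1.160884.
u = 0.9/1.160884 = 0.77527, so the speed is 0.7753c.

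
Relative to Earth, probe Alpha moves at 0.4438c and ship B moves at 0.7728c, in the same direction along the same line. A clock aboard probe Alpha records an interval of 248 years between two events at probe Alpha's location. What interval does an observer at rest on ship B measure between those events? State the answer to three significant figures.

The velocity of probe Alpha relative to ship B is (0.4438 − 0.7728)c / (1 − 0.4438×0.7728) = −0.50074c; relative speed 0.50074c.
At |u| = 0.50074c, γ = (1 − 0.250741)^(−1/2) = 1.1553.
Probe Alpha's interval is proper; time dilation gives Δt_B = γΔτ = 1.1553 × 248 years = 287 years.

287 years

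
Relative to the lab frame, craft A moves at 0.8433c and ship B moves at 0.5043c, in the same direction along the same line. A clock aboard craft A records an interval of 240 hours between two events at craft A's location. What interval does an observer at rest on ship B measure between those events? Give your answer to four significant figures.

The velocity of craft A relative to ship B is (0.8433 − 0.5043)c / (1 − 0.8433×0.5043) = 0.58985c; relative speed 0.58985c.
γ for this relative speed: γ = 1/√(1 − 0.347923) = 1.2384.
The clock on craft A records proper time, so ship B measures Δt = γΔτ = 1.2384 × 240 = 297.2 hours.

297.2 hours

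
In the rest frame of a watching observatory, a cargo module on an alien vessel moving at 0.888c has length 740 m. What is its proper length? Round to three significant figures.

1610 m

γ = 1/√(1 − β²) = 1/√(1 − 0.788544) = 1/√0.211456 = 1/0.459843 = 2.1747.
Proper length: L₀ = γ·L = 2.1747 × 740 = 1610 m.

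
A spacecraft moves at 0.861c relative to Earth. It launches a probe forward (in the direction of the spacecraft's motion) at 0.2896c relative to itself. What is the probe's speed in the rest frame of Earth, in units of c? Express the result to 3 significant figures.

Relativistic velocity addition: u = (u' + v)/(1 + u'v/c²), with u' = 0.2896c and v = 0.861c.
Numerator: 0.2896 + 0.861 = 1.1506. Denominator: 1 + (0.2896)(0.861) = 1.2493456.
u = 1.1506/1.2493456 = 0.92096, so the speed is 0.921c.

0.921c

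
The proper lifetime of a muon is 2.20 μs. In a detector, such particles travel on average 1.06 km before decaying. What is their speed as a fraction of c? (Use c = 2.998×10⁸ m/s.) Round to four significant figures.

0.8491c

d = βγcτ ⇒ βγ = d/(cτ) = 1060 m / (659.56 m) = 1.6071.
β = (βγ)/√(1+(βγ)²) = 1.6071/√3.58277 = 0.8491.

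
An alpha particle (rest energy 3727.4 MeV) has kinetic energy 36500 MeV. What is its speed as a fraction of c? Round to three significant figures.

0.996c

γ = 1 + K/(mc²) = 1 + 36500/3727.4 = 10.792.
β = √(1 − 1/γ²) = √(1 − 0.0085861) = √0.9914139 = 0.996.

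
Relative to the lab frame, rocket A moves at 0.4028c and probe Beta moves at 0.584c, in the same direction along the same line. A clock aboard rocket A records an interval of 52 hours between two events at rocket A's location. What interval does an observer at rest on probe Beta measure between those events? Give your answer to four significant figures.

53.52 hours

Transform rocket A's velocity into probe Beta's frame: (0.4028 − 0.584)/(1 − 0.4028·0.584) = −0.1812/0.7647648, so the relative speed is 0.23694c.
At |u| = 0.23694c, γ = (1 − 0.0561406)^(−1/2) = 1.0293.
The clock on rocket A records proper time, so probe Beta measures Δt = γΔτ = 1.0293 × 52 = 53.52 hours.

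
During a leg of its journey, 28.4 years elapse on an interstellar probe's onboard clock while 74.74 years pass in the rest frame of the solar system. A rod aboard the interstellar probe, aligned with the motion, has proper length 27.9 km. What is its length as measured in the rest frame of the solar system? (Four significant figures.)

10.60 km

γ = Δt/Δτ = 74.74/28.4 = 2.63169.
L = L₀/γ = 27.9/2.63169 = 10.60 km.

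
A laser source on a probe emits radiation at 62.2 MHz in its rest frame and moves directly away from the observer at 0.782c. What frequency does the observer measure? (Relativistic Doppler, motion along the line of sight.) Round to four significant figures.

21.76 MHz

Relativistic Doppler (source moving away): f_obs = f_src · √((1−β)/(1+β)).
With β = 0.782: factor = √(0.218/1.782) = 0.34976.
f_obs = 62.2 × 0.34976 = 21.76 MHz.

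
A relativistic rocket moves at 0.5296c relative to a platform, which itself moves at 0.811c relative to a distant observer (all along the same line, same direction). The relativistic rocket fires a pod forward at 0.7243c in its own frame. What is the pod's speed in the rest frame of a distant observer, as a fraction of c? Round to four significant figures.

First combine the pod and relativistic rocket (S''→S'): u₁ = (0.7243 + 0.5296)/(1 + 0.7243×0.5296) = 1.2539/1.38358928 = 0.90627.
Then combine with the platform (S'→S): u = (0.90627 + 0.811)/(1 + 0.90627×0.811) = 1.71727/1.73498497 = 0.98979.

0.9898c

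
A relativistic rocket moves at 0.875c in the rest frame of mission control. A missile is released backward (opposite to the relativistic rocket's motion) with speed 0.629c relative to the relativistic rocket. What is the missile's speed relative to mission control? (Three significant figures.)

In units of c, u = (u' + v)/(1 + u'v) with u' = −0.629 and v = 0.875.
Numerator: −0.629 + 0.875 = 0.246. Denominator: 1 + (−0.629)(0.875) = 0.449625.
u = 0.246/0.449625 = 0.54712, so the speed is 0.547c.

0.547c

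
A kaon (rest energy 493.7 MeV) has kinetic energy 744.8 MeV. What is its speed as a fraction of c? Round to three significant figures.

γ = 1 + K/(mc²) = 1 + 744.8/493.7 = 2.5086.
β = √(1 − 1/γ²) = √(1 − 0.158905) = √0.841095 = 0.917.

0.917c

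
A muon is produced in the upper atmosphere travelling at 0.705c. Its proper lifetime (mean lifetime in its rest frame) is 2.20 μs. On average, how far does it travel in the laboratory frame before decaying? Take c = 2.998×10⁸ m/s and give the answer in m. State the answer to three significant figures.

γ = 1/√(1 − β²) = 1/√(1 − 0.497025) = 1/√0.502975 = 1/0.709207 = 1.41.
Lab-frame lifetime: Δt = γτ = 1.41 × 2.20 μs = 3.102 μs.
Distance: d = vΔt = 0.705 × 2.998×10⁸ m/s × 3.1020×10^-6 s = 656 m.

656 m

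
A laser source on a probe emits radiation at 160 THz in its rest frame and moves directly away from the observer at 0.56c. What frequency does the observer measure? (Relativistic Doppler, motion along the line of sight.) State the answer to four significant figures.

84.97 THz

Relativistic Doppler (source moving away): f_obs = f_src · √((1−β)/(1+β)).
With β = 0.56: factor = √(0.44/1.56) = 0.53109.
f_obs = 160 × 0.53109 = 84.97 THz.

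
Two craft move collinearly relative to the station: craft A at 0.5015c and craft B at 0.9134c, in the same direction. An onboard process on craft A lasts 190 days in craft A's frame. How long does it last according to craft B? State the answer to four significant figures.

The velocity of craft A relative to craft B is (0.5015 − 0.9134)c / (1 − 0.5015×0.9134) = −0.76006c; relative speed 0.76006c.
At |u| = 0.76006c, γ = (1 − 0.577691)^(−1/2) = 1.5388.
Craft A's interval is proper; time dilation gives Δt_B = γΔτ = 1.5388 × 190 days = 292.4 days.

292.4 days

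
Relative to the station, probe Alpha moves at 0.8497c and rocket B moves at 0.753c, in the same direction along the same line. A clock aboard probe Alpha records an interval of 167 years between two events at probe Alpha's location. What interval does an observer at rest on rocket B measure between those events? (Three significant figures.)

The velocity of probe Alpha relative to rocket B is (0.8497 − 0.753)c / (1 − 0.8497×0.753) = 0.26848c; relative speed 0.26848c.
γ for this relative speed: γ = 1/√(1 − 0.0720815) = 1.0381.
The clock on probe Alpha records proper time, so rocket B measures Δt = γΔτ = 1.0381 × 167 = 173 years.

173 years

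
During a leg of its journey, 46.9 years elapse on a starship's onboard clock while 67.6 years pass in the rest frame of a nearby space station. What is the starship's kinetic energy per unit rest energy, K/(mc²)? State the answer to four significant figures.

0.4414

γ = Δt/Δτ = 67.6/46.9 = 1.44136.
Since K = (γ−1)mc², K/(mc²) = 1.44136 − 1 = 0.4414.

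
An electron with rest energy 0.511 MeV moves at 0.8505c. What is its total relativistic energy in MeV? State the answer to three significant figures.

γ = 1/√(1 − β²) = 1/√(1 − 0.72335025) = 1/√0.27664975 = 1/0.525975 = 1.9012.
Total energy: E = γmc² = 1.9012 × 0.511 MeV = 0.972 MeV.

0.972 MeV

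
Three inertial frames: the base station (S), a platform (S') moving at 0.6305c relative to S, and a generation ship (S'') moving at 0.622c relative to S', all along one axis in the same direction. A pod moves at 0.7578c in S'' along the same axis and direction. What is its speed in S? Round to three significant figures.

0.986c

First combine the pod and generation ship (S''→S'): u₁ = (0.7578 + 0.622)/(1 + 0.7578×0.622) = 1.3798/1.4713516 = 0.93778.
Then combine with the platform (S'→S): u = (0.93778 + 0.6305)/(1 + 0.93778×0.6305) = 1.56828/1.59127029 = 0.98555.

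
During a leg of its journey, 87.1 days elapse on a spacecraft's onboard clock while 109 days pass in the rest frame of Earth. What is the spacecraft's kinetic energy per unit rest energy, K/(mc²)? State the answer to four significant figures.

0.2514

From Δt = γΔτ: γ = 109/87.1 = 1.25144.
K/(mc²) = γ − 1 = 1.25144 − 1 = 0.2514.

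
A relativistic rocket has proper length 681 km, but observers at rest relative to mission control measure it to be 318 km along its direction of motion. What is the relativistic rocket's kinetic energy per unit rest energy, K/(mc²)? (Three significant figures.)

γ = L₀/L = 681/318 = 2.14151.
Since K = (γ−1)mc², K/(mc²) = 2.14151 − 1 = 1.14.

1.14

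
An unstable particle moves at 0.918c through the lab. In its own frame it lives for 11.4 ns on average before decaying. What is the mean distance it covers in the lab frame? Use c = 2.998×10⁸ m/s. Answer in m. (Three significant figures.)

Lorentz factor: γ = (1 − 0.842724)^(−1/2) = 2.5216.
Lab-frame lifetime: Δt = γτ = 2.5216 × 11.4 ns = 28.746 ns.
Distance: d = vΔt = 0.918 × 2.998×10⁸ m/s × 2.8746×10^-8 s = 7.91 m.

7.91 m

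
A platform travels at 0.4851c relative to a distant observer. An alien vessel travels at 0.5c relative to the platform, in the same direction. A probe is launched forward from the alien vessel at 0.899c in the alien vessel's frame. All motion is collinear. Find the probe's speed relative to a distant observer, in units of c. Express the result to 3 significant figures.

0.988c

First combine the probe and alien vessel (S''→S'): u₁ = (0.899 + 0.5)/(1 + 0.899×0.5) = 1.399/1.4495 = 0.96516.
Then combine with the platform (S'→S): u = (0.96516 + 0.4851)/(1 + 0.96516×0.4851) = 1.45026/1.468199116 = 0.98778.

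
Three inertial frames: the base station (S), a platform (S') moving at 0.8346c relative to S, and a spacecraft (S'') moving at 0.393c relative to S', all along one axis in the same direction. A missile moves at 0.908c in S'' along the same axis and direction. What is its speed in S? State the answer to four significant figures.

First combine the missile and spacecraft (S''→S'): u₁ = (0.908 + 0.393)/(1 + 0.908×0.393) = 1.301/1.356844 = 0.95884.
Then combine with the platform (S'→S): u = (0.95884 + 0.8346)/(1 + 0.95884×0.8346) = 1.79344/1.800247864 = 0.99622.

0.9962c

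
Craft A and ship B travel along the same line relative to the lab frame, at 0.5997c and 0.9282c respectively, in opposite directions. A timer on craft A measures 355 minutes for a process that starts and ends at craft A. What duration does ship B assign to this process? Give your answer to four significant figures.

1856 minutes

Speed of craft A in ship B's frame: u = (v_A + v_B)/(1 + v_A v_B/c²) = (0.5997 + 0.9282)/(1 + 0.5997×0.9282) = 1.5279/1.55664154 = 0.98154; |u| = 0.98154c.
γ for this relative speed: γ = 1/√(1 − 0.963421) = 5.2286.
The clock on craft A records proper time, so ship B measures Δt = γΔτ = 5.2286 × 355 = 1856 minutes.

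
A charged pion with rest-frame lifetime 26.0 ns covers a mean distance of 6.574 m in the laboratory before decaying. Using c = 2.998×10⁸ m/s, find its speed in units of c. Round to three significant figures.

Let x = d/(cτ) = 6.574 m / (2.998×10⁸ m/s × 2.600×10^-8 s) = 0.84338. Since d = βγcτ, x = βγ = β/√(1−β²).
Solving: β² = x²/(1+x²) = 0.71129/1.71129 = 0.415646, so β = 0.645.

0.645c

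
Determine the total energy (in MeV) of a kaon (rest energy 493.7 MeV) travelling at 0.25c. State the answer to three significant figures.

With β = 0.25, γ = 1/√(1 − 0.25²) = 1/√0.9375 = 1.0328.
Total energy: E = γmc² = 1.0328 × 493.7 MeV = 510 MeV.

510 MeV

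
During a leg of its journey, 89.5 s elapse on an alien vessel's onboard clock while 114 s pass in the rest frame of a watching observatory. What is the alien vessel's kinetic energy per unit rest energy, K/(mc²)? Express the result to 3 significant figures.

0.274

The time-dilation ratio gives γ = 114/89.5 = 1.27374.
K/(mc²) = γ − 1 = 1.27374 − 1 = 0.274.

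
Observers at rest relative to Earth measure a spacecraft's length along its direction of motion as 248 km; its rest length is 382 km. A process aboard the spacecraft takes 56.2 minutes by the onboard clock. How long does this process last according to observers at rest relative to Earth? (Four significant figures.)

86.57 minutes

Length contraction gives γ = L₀/L = 382/248 = 1.54032.
The same γ dilates the second interval: 1.54032 × 56.2 minutes = 86.57 minutes.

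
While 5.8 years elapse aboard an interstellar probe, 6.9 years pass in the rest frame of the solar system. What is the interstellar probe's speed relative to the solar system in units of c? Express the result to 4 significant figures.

γ = Δt/Δτ = 6.9/5.8 = 1.1897.
β = √(1 − 1/γ²) = √(1 − 0.706521) = √0.293479 = 0.5417.

0.5417c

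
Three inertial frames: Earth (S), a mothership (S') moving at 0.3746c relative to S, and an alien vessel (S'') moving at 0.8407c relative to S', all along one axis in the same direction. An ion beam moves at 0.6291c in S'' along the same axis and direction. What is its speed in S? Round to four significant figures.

Apply u = (u'+v)/(1+u'v) twice. Ion beam in the mothership frame: (0.6291+0.8407)/(1+0.6291·0.8407) = 1.4698/1.52888437 = 0.96135c.
That velocity, transformed to the rest frame of Earth: (0.96135+0.3746)/(1+0.96135·0.3746) = 1.33595/1.36012171 = 0.98223c.

0.9822c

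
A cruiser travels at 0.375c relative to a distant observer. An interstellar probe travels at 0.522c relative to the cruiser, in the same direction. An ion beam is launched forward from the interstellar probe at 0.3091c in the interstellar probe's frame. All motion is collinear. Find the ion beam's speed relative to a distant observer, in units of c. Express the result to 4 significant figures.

Apply u = (u'+v)/(1+u'v) twice. Ion beam in the cruiser frame: (0.3091+0.522)/(1+0.3091·0.522) = 0.8311/1.1613502 = 0.71563c.
That velocity, transformed to the rest frame of a distant observer: (0.71563+0.375)/(1+0.71563·0.375) = 1.09063/1.26836125 = 0.85987c.

0.8599c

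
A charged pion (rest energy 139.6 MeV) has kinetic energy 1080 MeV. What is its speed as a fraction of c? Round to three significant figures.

0.993c

K = (γ−1)mc², so γ = 1 + 1080/139.6 = 8.7364.
Then v/c = √(1 − γ⁻²) = √(1 − 0.0131019) = √0.9868981 = 0.993.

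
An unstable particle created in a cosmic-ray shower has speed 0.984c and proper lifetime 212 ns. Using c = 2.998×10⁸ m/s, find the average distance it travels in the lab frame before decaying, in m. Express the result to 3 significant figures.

351 m

γ = 1/√(1 − β²) = 1/√(1 − 0.968256) = 1/√0.031744 = 1/0.178168 = 5.6127.
Lab-frame lifetime: Δt = γτ = 5.6127 × 212 ns = 1189.9 ns.
Distance: d = vΔt = 0.984 × 2.998×10⁸ m/s × 1.1899×10^-6 s = 351 m.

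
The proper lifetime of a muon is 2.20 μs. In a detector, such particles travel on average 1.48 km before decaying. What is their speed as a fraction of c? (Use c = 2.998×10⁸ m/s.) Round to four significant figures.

0.9134c

d = βγcτ ⇒ βγ = d/(cτ) = 1480 m / (659.56 m) = 2.2439.
β = (βγ)/√(1+(βγ)²) = 2.2439/√6.03509 = 0.9134.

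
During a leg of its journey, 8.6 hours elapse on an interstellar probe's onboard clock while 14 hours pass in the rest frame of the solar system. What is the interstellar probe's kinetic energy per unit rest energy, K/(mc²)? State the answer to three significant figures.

0.628

The time-dilation ratio gives γ = 14/8.6 = 1.62791.
Since K = (γ−1)mc², K/(mc²) = 1.62791 − 1 = 0.628.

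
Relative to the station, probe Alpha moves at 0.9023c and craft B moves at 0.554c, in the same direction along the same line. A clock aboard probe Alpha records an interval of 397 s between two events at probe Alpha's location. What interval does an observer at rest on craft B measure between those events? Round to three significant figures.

Transform probe Alpha's velocity into craft B's frame: (0.9023 − 0.554)/(1 − 0.9023·0.554) = 0.3483/0.5001258, so the relative speed is 0.69642c.
At |u| = 0.69642c, γ = (1 − 0.485001)^(−1/2) = 1.3935.
The clock on probe Alpha records proper time, so craft B measures Δt = γΔτ = 1.3935 × 397 = 553 s.

553 s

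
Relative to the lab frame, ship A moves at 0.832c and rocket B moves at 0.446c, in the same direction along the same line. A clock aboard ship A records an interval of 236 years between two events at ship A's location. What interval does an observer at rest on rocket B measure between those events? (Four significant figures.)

The velocity of ship A relative to rocket B is (0.832 − 0.446)c / (1 − 0.832×0.446) = 0.61374c; relative speed 0.61374c.
γ for this relative speed: γ = 1/√(1 − 0.376677) = 1.2666.
The clock on ship A records proper time, so rocket B measures Δt = γΔτ = 1.2666 × 236 = 298.9 years.

298.9 years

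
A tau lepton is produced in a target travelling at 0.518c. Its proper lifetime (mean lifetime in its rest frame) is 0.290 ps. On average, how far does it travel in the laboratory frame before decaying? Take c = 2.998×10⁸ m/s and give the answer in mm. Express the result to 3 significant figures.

0.0527 mm

With β = 0.518, γ = 1/√(1 − 0.518²) = 1/√0.731676 = 1.1691.
Lab-frame lifetime: Δt = γτ = 1.1691 × 0.290 ps = 0.33904 ps.
Distance: d = vΔt = 0.518 × 2.998×10⁸ m/s × 3.3904×10^-13 s = 5.27×10^-5 m = 0.0527 mm.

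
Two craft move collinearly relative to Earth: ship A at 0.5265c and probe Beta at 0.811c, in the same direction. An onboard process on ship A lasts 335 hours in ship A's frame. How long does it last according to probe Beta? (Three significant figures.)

386 hours

Transform ship A's velocity into probe Beta's frame: (0.5265 − 0.811)/(1 − 0.5265·0.811) = −0.2845/0.5730085, so the relative speed is 0.4965c.
γ for this relative speed: γ = 1/√(1 − 0.246512) = 1.152.
Ship A's interval is proper; time dilation gives Δt_B = γΔτ = 1.152 × 335 hours = 386 hours.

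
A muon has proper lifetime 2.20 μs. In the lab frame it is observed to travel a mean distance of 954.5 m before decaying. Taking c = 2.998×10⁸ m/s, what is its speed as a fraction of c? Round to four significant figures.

0.8227c

Let x = d/(cτ) = 954.5 m / (2.998×10⁸ m/s × 2.200×10^-6 s) = 1.4472. Since d = βγcτ, x = βγ = β/√(1−β²).
Solving: β² = x²/(1+x²) = 2.09439/3.09439 = 0.676835, so β = 0.8227.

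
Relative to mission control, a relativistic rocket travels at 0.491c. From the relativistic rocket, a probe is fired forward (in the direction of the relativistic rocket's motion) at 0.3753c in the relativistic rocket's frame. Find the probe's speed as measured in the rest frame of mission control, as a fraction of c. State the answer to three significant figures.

In units of c, u = (u' + v)/(1 + u'v) with u' = 0.3753 and v = 0.491.
Numerator: 0.3753 + 0.491 = 0.8663. Denominator: 1 + (0.3753)(0.491) = 1.1842723.
u = 0.8663/1.1842723 = 0.7315, so the speed is 0.732c.

0.732c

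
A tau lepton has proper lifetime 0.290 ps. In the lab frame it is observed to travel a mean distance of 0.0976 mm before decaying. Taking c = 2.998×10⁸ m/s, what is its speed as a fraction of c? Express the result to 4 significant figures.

Let x = d/(cτ) = 9.760×10^-5 m / (2.998×10⁸ m/s × 2.900×10^-13 s) = 1.1226. Since d = βγcτ, x = βγ = β/√(1−β²).
Solving: β² = x²/(1+x²) = 1.26023/2.26023 = 0.557567, so β = 0.7467.

0.7467c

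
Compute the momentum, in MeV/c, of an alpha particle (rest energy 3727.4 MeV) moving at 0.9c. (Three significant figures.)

7700 MeV/c

γ = 1/√(1 − β²) = 1/√(1 − 0.81) = 1/√0.19 = 1/0.43589 = 2.2942.
Momentum: p = γβ·mc = 2.2942 × 0.9 × 3727.4 MeV/c = 7700 MeV/c.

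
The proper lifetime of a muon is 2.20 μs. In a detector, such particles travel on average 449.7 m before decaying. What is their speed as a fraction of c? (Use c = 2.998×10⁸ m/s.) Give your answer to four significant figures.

0.5633c

Let x = d/(cτ) = 449.7 m / (2.998×10⁸ m/s × 2.200×10^-6 s) = 0.68182. Since d = βγcτ, x = βγ = β/√(1−β²).
Solving: β² = x²/(1+x²) = 0.464879/1.464879 = 0.31735, so β = 0.5633.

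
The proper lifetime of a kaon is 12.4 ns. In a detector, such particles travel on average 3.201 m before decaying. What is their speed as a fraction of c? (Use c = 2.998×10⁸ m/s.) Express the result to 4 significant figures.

Let x = d/(cτ) = 3.201 m / (2.998×10⁸ m/s × 1.240×10^-8 s) = 0.86106. Since d = βγcτ, x = βγ = β/√(1−β²).
Solving: β² = x²/(1+x²) = 0.741424/1.741424 = 0.425757, so β = 0.6525.

0.6525c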